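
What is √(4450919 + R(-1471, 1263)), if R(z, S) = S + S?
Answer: √4453445 ≈ 2110.3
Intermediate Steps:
R(z, S) = 2*S
√(4450919 + R(-1471, 1263)) = √(4450919 + 2*1263) = √(4450919 + 2526) = √4453445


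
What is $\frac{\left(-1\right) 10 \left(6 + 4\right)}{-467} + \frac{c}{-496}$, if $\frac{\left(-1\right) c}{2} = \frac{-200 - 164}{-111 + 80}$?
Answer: $\frac{234697}{897574} \approx 0.26148$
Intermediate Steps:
$c = - \frac{728}{31}$ ($c = - 2 \frac{-200 - 164}{-111 + 80} = - 2 \left(- \frac{364}{-31}\right) = - 2 \left(\left(-364\right) \left(- \frac{1}{31}\right)\right) = \left(-2\right) \frac{364}{31} = - \frac{728}{31} \approx -23.484$)
$\frac{\left(-1\right) 10 \left(6 + 4\right)}{-467} + \frac{c}{-496} = \frac{\left(-1\right) 10 \left(6 + 4\right)}{-467} - \frac{728}{31 \left(-496\right)} = \left(-10\right) 10 \left(- \frac{1}{467}\right) - - \frac{91}{1922} = \left(-100\right) \left(- \frac{1}{467}\right) + \frac{91}{1922} = \frac{100}{467} + \frac{91}{1922} = \frac{234697}{897574}$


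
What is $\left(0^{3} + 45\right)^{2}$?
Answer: $2025$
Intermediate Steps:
$\left(0^{3} + 45\right)^{2} = \left(0 + 45\right)^{2} = 45^{2} = 2025$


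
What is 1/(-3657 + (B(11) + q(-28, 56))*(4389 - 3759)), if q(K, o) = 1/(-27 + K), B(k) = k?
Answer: 11/35877 ≈ 0.00030660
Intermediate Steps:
1/(-3657 + (B(11) + q(-28, 56))*(4389 - 3759)) = 1/(-3657 + (11 + 1/(-27 - 28))*(4389 - 3759)) = 1/(-3657 + (11 + 1/(-55))*630) = 1/(-3657 + (11 - 1/55)*630) = 1/(-3657 + (604/55)*630) = 1/(-3657 + 76104/11) = 1/(35877/11) = 11/35877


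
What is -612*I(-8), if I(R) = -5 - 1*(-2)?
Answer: 1836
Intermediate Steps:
I(R) = -3 (I(R) = -5 + 2 = -3)
-612*I(-8) = -612*(-3) = 1836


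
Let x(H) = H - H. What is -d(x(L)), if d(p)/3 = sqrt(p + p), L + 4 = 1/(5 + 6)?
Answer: 0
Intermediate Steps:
L = -43/11 (L = -4 + 1/(5 + 6) = -4 + 1/11 = -43/11 ≈ -3.9091)
x(H) = 0
d(p) = 3*sqrt(2)*sqrt(p) (d(p) = 3*sqrt(p + p) = 3*sqrt(2*p) = 3*(sqrt(2)*sqrt(p)) = 3*sqrt(2)*sqrt(p))
-d(x(L)) = -3*sqrt(2)*sqrt(0) = -3*sqrt(2)*0 = -1*0 = 0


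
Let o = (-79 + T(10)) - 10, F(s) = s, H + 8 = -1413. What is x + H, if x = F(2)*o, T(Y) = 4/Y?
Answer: -7991/5 ≈ -1598.2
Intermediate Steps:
H = -1421 (H = -8 - 1413 = -1421)
o = -443/5 (o = (-79 + 4/10) - 10 = (-79 + 4*(1/10)) - 10 = (-79 + 2/5) - 10 = -393/5 - 10 = -443/5 ≈ -88.600)
x = -886/5 (x = 2*(-443/5) = -886/5 ≈ -177.20)
x + H = -886/5 - 1421 = -7991/5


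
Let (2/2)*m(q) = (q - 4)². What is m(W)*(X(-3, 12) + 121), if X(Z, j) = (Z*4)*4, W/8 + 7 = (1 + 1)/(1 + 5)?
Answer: 2159632/9 ≈ 2.3996e+5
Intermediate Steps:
W = -160/3 (W = -56 + 8*((1 + 1)/(1 + 5)) = -56 + 8*(2/6) = -56 + 8*(2*(⅙)) = -56 + 8*(⅓) = -56 + 8/3 = -160/3 ≈ -53.333)
X(Z, j) = 16*Z (X(Z, j) = (4*Z)*4 = 16*Z)
m(q) = (-4 + q)² (m(q) = (q - 4)² = (-4 + q)²)
m(W)*(X(-3, 12) + 121) = (-4 - 160/3)²*(16*(-3) + 121) = (-172/3)²*(-48 + 121) = (29584/9)*73 = 2159632/9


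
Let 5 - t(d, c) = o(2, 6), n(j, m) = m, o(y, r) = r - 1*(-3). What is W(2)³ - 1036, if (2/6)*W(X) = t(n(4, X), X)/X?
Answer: -1252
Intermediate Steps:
o(y, r) = 3 + r (o(y, r) = r + 3 = 3 + r)
t(d, c) = -4 (t(d, c) = 5 - (3 + 6) = 5 - 1*9 = 5 - 9 = -4)
W(X) = -12/X (W(X) = 3*(-4/X) = -12/X)
W(2)³ - 1036 = (-12/2)³ - 1036 = (-12*½)³ - 1036 = (-6)³ - 1036 = -216 - 1036 = -1252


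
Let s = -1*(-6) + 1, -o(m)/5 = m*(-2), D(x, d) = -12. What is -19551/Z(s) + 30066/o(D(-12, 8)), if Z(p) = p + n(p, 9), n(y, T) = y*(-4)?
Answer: 13609/20 ≈ 680.45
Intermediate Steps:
o(m) = 10*m (o(m) = -5*m*(-2) = -(-10)*m = 10*m)
n(y, T) = -4*y
s = 7 (s = 6 + 1 = 7)
Z(p) = -3*p (Z(p) = p - 4*p = -3*p)
-19551/Z(s) + 30066/o(D(-12, 8)) = -19551/((-3*7)) + 30066/((10*(-12))) = -19551/(-21) + 30066/(-120) = -19551*(-1/21) + 30066*(-1/120) = 931 - 5011/20 = 13609/20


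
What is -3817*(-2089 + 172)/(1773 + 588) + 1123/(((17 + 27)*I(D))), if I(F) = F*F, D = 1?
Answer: 108202573/34628 ≈ 3124.7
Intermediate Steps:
I(F) = F²
-3817*(-2089 + 172)/(1773 + 588) + 1123/(((17 + 27)*I(D))) = -3817*(-2089 + 172)/(1773 + 588) + 1123/(((17 + 27)*1²)) = -3817/(2361/(-1917)) + 1123/((44*1)) = -3817/(2361*(-1/1917)) + 1123/44 = -3817/(-787/639) + 1123*(1/44) = -3817*(-639/787) + 1123/44 = 2439063/787 + 1123/44 = 108202573/34628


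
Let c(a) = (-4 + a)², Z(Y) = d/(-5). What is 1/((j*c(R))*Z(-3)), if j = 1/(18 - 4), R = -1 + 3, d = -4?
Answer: 35/8 ≈ 4.3750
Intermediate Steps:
R = 2
Z(Y) = ⅘ (Z(Y) = -4/(-5) = -4*(-⅕) = ⅘)
j = 1/14 ≈ 0.071429
1/((j*c(R))*Z(-3)) = 1/(((-4 + 2)²/14)*(⅘)) = 1/(((1/14)*(-2)²)*(⅘)) = 1/(((1/14)*4)*(⅘)) = 1/((2/7)*(⅘)) = 1/(8/35) = 35/8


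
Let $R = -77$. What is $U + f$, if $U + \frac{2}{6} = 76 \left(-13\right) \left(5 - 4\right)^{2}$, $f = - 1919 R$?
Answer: $\frac{440324}{3} \approx 1.4677 \cdot 10^{5}$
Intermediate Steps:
$f = 147763$ ($f = \left(-1919\right) \left(-77\right) = 147763$)
$U = - \frac{2965}{3}$ ($U = - \frac{1}{3} + 76 \left(-13\right) \left(5 - 4\right)^{2} = - \frac{1}{3} - 988 \cdot 1^{2} = - \frac{1}{3} - 988 = - \frac{2965}{3} \approx -988.33$)
$U + f = - \frac{2965}{3} + 147763 = \frac{440324}{3}$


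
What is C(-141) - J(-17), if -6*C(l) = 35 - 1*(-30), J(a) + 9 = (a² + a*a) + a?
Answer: -3377/6 ≈ -562.83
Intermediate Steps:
J(a) = -9 + a + 2*a² (J(a) = -9 + ((a² + a*a) + a) = -9 + ((a² + a²) + a) = -9 + (2*a² + a) = -9 + (a + 2*a²) = -9 + a + 2*a²)
C(l) = -65/6 (C(l) = -(35 - 1*(-30))/6 = -(35 + 30)/6 = -⅙*65 = -65/6)
C(-141) - J(-17) = -65/6 - (-9 - 17 + 2*(-17)²) = -65/6 - (-9 - 17 + 2*289) = -65/6 - (-9 - 17 + 578) = -65/6 - 1*552 = -65/6 - 552 = -3377/6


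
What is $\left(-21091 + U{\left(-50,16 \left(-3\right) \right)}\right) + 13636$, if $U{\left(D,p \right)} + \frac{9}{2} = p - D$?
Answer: $- \frac{14915}{2} \approx -7457.5$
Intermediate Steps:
$U{\left(D,p \right)} = - \frac{9}{2} + p - D$ ($U{\left(D,p \right)} = - \frac{9}{2} - \left(D - p\right) = - \frac{9}{2} + p - D$)
$\left(-21091 + U{\left(-50,16 \left(-3\right) \right)}\right) + 13636 = \left(-21091 - \frac{5}{2}\right) + 13636 = - \frac{42187}{2} + 13636 = - \frac{14915}{2}$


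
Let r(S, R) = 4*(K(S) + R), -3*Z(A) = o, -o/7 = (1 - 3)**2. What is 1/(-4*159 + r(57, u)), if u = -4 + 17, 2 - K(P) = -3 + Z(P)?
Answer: -3/1804 ≈ -0.0016630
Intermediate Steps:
o = -28 (o = -7*(1 - 3)**2 = -7*(-2)**2 = -7*4 = -28)
Z(A) = 28/3 (Z(A) = -1/3*(-28) = 28/3)
K(P) = -13/3 (K(P) = 2 - (-3 + 28/3) = 2 - 1*19/3 = 2 - 19/3 = -13/3)
u = 13
r(S, R) = -52/3 + 4*R (r(S, R) = 4*(-13/3 + R) = -52/3 + 4*R)
1/(-4*159 + r(57, u)) = 1/(-4*159 + (-52/3 + 4*13)) = 1/(-636 + (-52/3 + 52)) = 1/(-636 + 104/3) = 1/(-1804/3) = -3/1804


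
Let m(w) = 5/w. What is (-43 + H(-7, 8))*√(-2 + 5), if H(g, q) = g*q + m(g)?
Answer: -698*√3/7 ≈ -172.71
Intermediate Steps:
H(g, q) = 5/g + g*q (H(g, q) = g*q + 5/g = 5/g + g*q)
(-43 + H(-7, 8))*√(-2 + 5) = (-43 + (5/(-7) - 7*8))*√(-2 + 5) = (-43 + (5*(-⅐) - 56))*√3 = (-43 + (-5/7 - 56))*√3 = (-43 - 397/7)*√3 = -698*√3/7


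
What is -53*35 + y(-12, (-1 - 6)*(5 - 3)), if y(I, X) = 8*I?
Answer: -1951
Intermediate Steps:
-53*35 + y(-12, (-1 - 6)*(5 - 3)) = -53*35 + 8*(-12) = -1855 - 96 = -1951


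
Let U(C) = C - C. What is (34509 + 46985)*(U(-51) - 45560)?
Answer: -3712866640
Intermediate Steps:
U(C) = 0
(34509 + 46985)*(U(-51) - 45560) = (34509 + 46985)*(0 - 45560) = 81494*(-45560) = -3712866640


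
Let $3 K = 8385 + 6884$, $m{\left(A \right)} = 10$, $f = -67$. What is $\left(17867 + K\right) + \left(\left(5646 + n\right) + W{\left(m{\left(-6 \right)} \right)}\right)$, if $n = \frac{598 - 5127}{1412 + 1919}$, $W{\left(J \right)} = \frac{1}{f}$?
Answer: $\frac{19149451694}{669531} \approx 28601.0$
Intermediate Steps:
$K = \frac{15269}{3}$ ($K = \frac{8385 + 6884}{3} = \frac{1}{3} \cdot 15269 = \frac{15269}{3} \approx 5089.7$)
$W{\left(J \right)} = - \frac{1}{67}$ ($W{\left(J \right)} = \frac{1}{-67} = - \frac{1}{67}$)
$n = - \frac{4529}{3331} \approx -1.3597$
$\left(17867 + K\right) + \left(\left(5646 + n\right) + W{\left(m{\left(-6 \right)} \right)}\right) = \left(17867 + \frac{15269}{3}\right) + \left(\left(5646 - \frac{4529}{3331}\right) - \frac{1}{67}\right) = \frac{68870}{3} + \left(\frac{18802297}{3331} - \frac{1}{67}\right) = \frac{68870}{3} + \frac{1259750568}{223177} = \frac{19149451694}{669531}$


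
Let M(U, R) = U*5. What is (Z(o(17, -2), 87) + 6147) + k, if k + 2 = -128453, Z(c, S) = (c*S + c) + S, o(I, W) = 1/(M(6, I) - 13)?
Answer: -2077669/17 ≈ -1.2222e+5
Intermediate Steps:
M(U, R) = 5*U
o(I, W) = 1/17 (o(I, W) = 1/(5*6 - 13) = 1/(30 - 13) = 1/17)
Z(c, S) = S + c + S*c (Z(c, S) = (S*c + c) + S = (c + S*c) + S = S + c + S*c)
k = -128455 (k = -2 - 128453 = -128455)
(Z(o(17, -2), 87) + 6147) + k = ((87 + 1/17 + 87*(1/17)) + 6147) - 128455 = ((87 + 1/17 + 87/17) + 6147) - 128455 = (1567/17 + 6147) - 128455 = 106066/17 - 128455 = -2077669/17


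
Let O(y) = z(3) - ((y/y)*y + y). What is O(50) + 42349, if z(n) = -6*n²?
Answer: 42195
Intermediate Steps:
O(y) = -54 - 2*y (O(y) = -6*3² - ((y/y)*y + y) = -6*9 - (1*y + y) = -54 - (y + y) = -54 - 2*y)
O(50) + 42349 = (-54 - 2*50) + 42349 = (-54 - 100) + 42349 = -154 + 42349 = 42195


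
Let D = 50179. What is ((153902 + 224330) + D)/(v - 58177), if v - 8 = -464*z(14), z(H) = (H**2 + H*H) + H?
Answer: -428411/246553 ≈ -1.7376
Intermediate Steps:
z(H) = H + 2*H**2 (z(H) = (H**2 + H**2) + H = 2*H**2 + H = H + 2*H**2)
v = -188376 (v = 8 - 6496*(1 + 2*14) = 8 - 6496*(1 + 28) = 8 - 6496*29 = 8 - 464*406 = 8 - 188384 = -188376)
((153902 + 224330) + D)/(v - 58177) = ((153902 + 224330) + 50179)/(-188376 - 58177) = (378232 + 50179)/(-246553) = 428411*(-1/246553) = -428411/246553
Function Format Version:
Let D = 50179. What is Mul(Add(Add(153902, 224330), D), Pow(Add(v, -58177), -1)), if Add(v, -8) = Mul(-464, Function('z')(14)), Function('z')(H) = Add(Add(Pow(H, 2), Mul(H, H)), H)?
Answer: Rational(-428411, 246553) ≈ -1.7376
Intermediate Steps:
Function('z')(H) = Add(H, Mul(2, Pow(H, 2))) (Function('z')(H) = Add(Add(Pow(H, 2), Pow(H, 2)), H) = Add(Mul(2, Pow(H, 2)), H) = Add(H, Mul(2, Pow(H, 2))))
v = -188376 (v = Add(8, Mul(-464, Mul(14, Add(1, Mul(2, 14))))) = Add(8, Mul(-464, Mul(14, Add(1, 28)))) = Add(8, Mul(-464, Mul(14, 29))) = Add(8, Mul(-464, 406)) = Add(8, -188384) = -188376)
Mul(Add(Add(153902, 224330), D), Pow(Add(v, -58177), -1)) = Mul(Add(Add(153902, 224330), 50179), Pow(Add(-188376, -58177), -1)) = Mul(Add(378232, 50179), Pow(-246553, -1)) = Mul(428411, Rational(-1, 246553)) = Rational(-428411, 246553)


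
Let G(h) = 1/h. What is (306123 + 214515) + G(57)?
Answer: 29676367/57 ≈ 5.2064e+5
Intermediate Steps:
(306123 + 214515) + G(57) = (306123 + 214515) + 1/57 = 520638 + 1/57 = 29676367/57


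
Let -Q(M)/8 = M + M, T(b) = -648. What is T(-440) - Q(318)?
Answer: 4440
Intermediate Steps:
Q(M) = -16*M (Q(M) = -8*(M + M) = -16*M)
T(-440) - Q(318) = -648 - (-16)*318 = -648 - 1*(-5088) = -648 + 5088 = 4440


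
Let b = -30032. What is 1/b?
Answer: -1/30032 ≈ -3.3298e-5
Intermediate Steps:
1/b = 1/(-30032) = -1/30032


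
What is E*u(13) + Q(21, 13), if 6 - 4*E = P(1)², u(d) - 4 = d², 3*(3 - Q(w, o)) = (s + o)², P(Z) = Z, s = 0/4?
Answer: 1955/12 ≈ 162.92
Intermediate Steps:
s = 0 (s = 0*(¼) = 0)
Q(w, o) = 3 - o²/3 (Q(w, o) = 3 - (0 + o)²/3 = 3 - o²/3)
u(d) = 4 + d²
E = 5/4 (E = 3/2 - ¼*1² = 3/2 - ¼*1 = 3/2 - ¼ = 5/4 ≈ 1.2500)
E*u(13) + Q(21, 13) = 5*(4 + 13²)/4 + (3 - ⅓*13²) = 5*(4 + 169)/4 + (3 - ⅓*169) = (5/4)*173 + (3 - 169/3) = 865/4 - 160/3 = 1955/12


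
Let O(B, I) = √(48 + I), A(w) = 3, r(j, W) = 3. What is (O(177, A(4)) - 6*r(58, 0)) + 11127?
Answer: 11109 + √51 ≈ 11116.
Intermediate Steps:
(O(177, A(4)) - 6*r(58, 0)) + 11127 = (√(48 + 3) - 6*3) + 11127 = (√51 - 18) + 11127 = (-18 + √51) + 11127 = 11109 + √51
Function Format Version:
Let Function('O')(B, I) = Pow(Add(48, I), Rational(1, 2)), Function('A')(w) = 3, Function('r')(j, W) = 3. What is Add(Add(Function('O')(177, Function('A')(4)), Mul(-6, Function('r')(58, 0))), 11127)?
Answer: Add(11109, Pow(51, Rational(1, 2))) ≈ 11116.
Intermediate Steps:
Add(Add(Function('O')(177, Function('A')(4)), Mul(-6, Function('r')(58, 0))), 11127) = Add(Add(Pow(Add(48, 3), Rational(1, 2)), Mul(-6, 3)), 11127) = Add(Add(Pow(51, Rational(1, 2)), -18), 11127) = Add(Add(-18, Pow(51, Rational(1, 2))), 11127) = Add(11109, Pow(51, Rational(1, 2)))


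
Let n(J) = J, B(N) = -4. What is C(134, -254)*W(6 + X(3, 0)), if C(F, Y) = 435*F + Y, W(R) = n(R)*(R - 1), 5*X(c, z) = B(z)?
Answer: 31687656/25 ≈ 1.2675e+6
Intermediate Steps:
X(c, z) = -⅘ (X(c, z) = (⅕)*(-4) = -⅘)
W(R) = R*(-1 + R) (W(R) = R*(R - 1) = R*(-1 + R))
C(F, Y) = Y + 435*F
C(134, -254)*W(6 + X(3, 0)) = (-254 + 435*134)*((6 - ⅘)*(-1 + (6 - ⅘))) = (-254 + 58290)*(26*(-1 + 26/5)/5) = 58036*((26/5)*(21/5)) = 58036*(546/25) = 31687656/25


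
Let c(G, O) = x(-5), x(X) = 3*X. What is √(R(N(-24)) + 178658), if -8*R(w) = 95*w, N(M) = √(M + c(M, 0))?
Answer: √(2858528 - 190*I*√39)/4 ≈ 422.68 - 0.087725*I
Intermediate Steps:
c(G, O) = -15 (c(G, O) = 3*(-5) = -15)
N(M) = √(-15 + M) (N(M) = √(M - 15) = √(-15 + M))
R(w) = -95*w/8
√(R(N(-24)) + 178658) = √(-95*√(-15 - 24)/8 + 178658) = √(-95*I*√39/8 + 178658) = √(178658 - 95*I*√39/8)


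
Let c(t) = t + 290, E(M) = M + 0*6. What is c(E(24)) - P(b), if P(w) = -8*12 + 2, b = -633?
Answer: 408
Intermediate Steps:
E(M) = M (E(M) = M + 0 = M)
P(w) = -94 (P(w) = -96 + 2 = -94)
c(t) = 290 + t
c(E(24)) - P(b) = (290 + 24) - 1*(-94) = 314 + 94 = 408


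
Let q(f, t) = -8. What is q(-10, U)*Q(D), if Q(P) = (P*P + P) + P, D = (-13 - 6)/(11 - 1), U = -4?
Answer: 38/25 ≈ 1.5200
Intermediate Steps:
D = -19/10 ≈ -1.9000
Q(P) = P² + 2*P (Q(P) = (P² + P) + P = (P + P²) + P = P² + 2*P)
q(-10, U)*Q(D) = -(-76)*(2 - 19/10)/5 = -(-76)/(5*10) = -8*(-19/100) = 38/25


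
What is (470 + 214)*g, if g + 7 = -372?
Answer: -259236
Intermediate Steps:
g = -379 (g = -7 - 372 = -379)
(470 + 214)*g = (470 + 214)*(-379) = 684*(-379) = -259236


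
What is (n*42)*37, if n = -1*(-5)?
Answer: 7770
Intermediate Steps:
n = 5
(n*42)*37 = (5*42)*37 = 210*37 = 7770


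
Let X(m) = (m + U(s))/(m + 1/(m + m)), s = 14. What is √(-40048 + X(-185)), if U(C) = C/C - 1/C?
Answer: I*√1021605464325243/159719 ≈ 200.12*I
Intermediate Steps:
U(C) = 1 - 1/C
X(m) = (13/14 + m)/(m + 1/(2*m)) (X(m) = (m + (-1 + 14)/14)/(m + 1/(m + m)) = (m + (1/14)*13)/(m + 1/(2*m)) = (m + 13/14)/(m + 1/(2*m)) = (13/14 + m)/(m + 1/(2*m)))
√(-40048 + X(-185)) = √(-40048 + (⅐)*(-185)*(13 + 14*(-185))/(1 + 2*(-185)²)) = √(-40048 + (⅐)*(-185)*(13 - 2590)/(1 + 2*34225)) = √(-40048 + (⅐)*(-185)*(-2577)/(1 + 68450)) = √(-40048 + (⅐)*(-185)*(-2577)/68451) = √(-40048 + (⅐)*(-185)*(1/68451)*(-2577)) = √(-40048 + 158915/159719) = √(-6396267597/159719) = I*√1021605464325243/159719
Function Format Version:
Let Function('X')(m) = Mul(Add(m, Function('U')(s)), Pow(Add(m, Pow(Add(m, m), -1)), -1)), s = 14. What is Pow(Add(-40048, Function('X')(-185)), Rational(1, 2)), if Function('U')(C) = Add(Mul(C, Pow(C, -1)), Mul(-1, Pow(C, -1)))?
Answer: Mul(Rational(1, 159719), I, Pow(1021605464325243, Rational(1, 2))) ≈ Mul(200.12, I)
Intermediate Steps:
Function('U')(C) = Add(1, Mul(-1, Pow(C, -1)))
Function('X')(m) = Mul(Pow(Add(m, Mul(Rational(1, 2), Pow(m, -1))), -1), Add(Rational(13, 14), m)) (Function('X')(m) = Mul(Add(m, Mul(Pow(14, -1), Add(-1, 14))), Pow(Add(m, Pow(Add(m, m), -1)), -1)) = Mul(Add(m, Mul(Rational(1, 14), 13)), Pow(Add(m, Pow(Mul(2, m), -1)), -1)) = Mul(Add(m, Rational(13, 14)), Pow(Add(m, Mul(Rational(1, 2), Pow(m, -1))), -1)) = Mul(Add(Rational(13, 14), m), Pow(Add(m, Mul(Rational(1, 2), Pow(m, -1))), -1)) = Mul(Pow(Add(m, Mul(Rational(1, 2), Pow(m, -1))), -1), Add(Rational(13, 14), m)))
Pow(Add(-40048, Function('X')(-185)), Rational(1, 2)) = Pow(Add(-40048, Mul(Rational(1, 7), -185, Pow(Add(1, Mul(2, Pow(-185, 2))), -1), Add(13, Mul(14, -185)))), Rational(1, 2)) = Pow(Add(-40048, Mul(Rational(1, 7), -185, Pow(Add(1, Mul(2, 34225)), -1), Add(13, -2590))), Rational(1, 2)) = Pow(Add(-40048, Mul(Rational(1, 7), -185, Pow(Add(1, 68450), -1), -2577)), Rational(1, 2)) = Pow(Add(-40048, Mul(Rational(1, 7), -185, Pow(68451, -1), -2577)), Rational(1, 2)) = Pow(Add(-40048, Mul(Rational(1, 7), -185, Rational(1, 68451), -2577)), Rational(1, 2)) = Pow(Add(-40048, Rational(158915, 159719)), Rational(1, 2)) = Pow(Rational(-6396267597, 159719), Rational(1, 2)) = Mul(Rational(1, 159719), I, Pow(1021605464325243, Rational(1, 2)))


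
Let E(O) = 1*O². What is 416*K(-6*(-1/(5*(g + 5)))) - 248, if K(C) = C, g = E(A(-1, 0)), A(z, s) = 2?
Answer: -2888/15 ≈ -192.53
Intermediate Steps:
E(O) = O²
g = 4 (g = 2² = 4)
416*K(-6*(-1/(5*(g + 5)))) - 248 = 416*(-6*(-1/(5*(4 + 5)))) - 248 = 416*(-6/((-5*9))) - 248 = 416*(-6/(-45)) - 248 = 416*(-6*(-1/45)) - 248 = 416*(2/15) - 248 = 832/15 - 248 = -2888/15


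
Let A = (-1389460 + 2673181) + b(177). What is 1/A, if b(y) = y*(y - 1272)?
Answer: 1/1089906 ≈ 9.1751e-7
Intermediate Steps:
b(y) = y*(-1272 + y)
A = 1089906 (A = (-1389460 + 2673181) + 177*(-1272 + 177) = 1283721 + 177*(-1095) = 1283721 - 193815 = 1089906)
1/A = 1/1089906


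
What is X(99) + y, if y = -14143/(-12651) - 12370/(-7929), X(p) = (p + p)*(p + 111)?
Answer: 1390383081179/33436593 ≈ 41583.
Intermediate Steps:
X(p) = 2*p*(111 + p) (X(p) = (2*p)*(111 + p) = 2*p*(111 + p))
y = 89544239/33436593 (y = -14143*(-1/12651) - 12370*(-1/7929) = 14143/12651 + 12370/7929 = 89544239/33436593 ≈ 2.6780)
X(99) + y = 2*99*(111 + 99) + 89544239/33436593 = 2*99*210 + 89544239/33436593 = 41580 + 89544239/33436593 = 1390383081179/33436593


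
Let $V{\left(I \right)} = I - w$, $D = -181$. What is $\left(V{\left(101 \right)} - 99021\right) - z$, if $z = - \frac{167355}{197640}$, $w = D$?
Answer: $- \frac{433657969}{4392} \approx -98738.0$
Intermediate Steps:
$w = -181$
$V{\left(I \right)} = 181 + I$ ($V{\left(I \right)} = I - -181 = I + 181 = 181 + I$)
$z = - \frac{3719}{4392}$ ($z = \left(-167355\right) \frac{1}{197640} = - \frac{3719}{4392} \approx -0.84677$)
$\left(V{\left(101 \right)} - 99021\right) - z = \left(\left(181 + 101\right) - 99021\right) - - \frac{3719}{4392} = \left(282 - 99021\right) + \frac{3719}{4392} = -98739 + \frac{3719}{4392} = - \frac{433657969}{4392}$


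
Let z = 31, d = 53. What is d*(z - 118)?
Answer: -4611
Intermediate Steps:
d*(z - 118) = 53*(31 - 118) = 53*(-87) = -4611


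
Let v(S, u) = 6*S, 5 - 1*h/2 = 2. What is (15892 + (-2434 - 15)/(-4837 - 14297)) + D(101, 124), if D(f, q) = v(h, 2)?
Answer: 304768801/19134 ≈ 15928.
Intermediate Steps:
h = 6 (h = 10 - 2*2 = 10 - 4 = 6)
D(f, q) = 36 (D(f, q) = 6*6 = 36)
(15892 + (-2434 - 15)/(-4837 - 14297)) + D(101, 124) = (15892 + (-2434 - 15)/(-4837 - 14297)) + 36 = (15892 - 2449/(-19134)) + 36 = (15892 - 2449*(-1/19134)) + 36 = (15892 + 2449/19134) + 36 = 304079977/19134 + 36 = 304768801/19134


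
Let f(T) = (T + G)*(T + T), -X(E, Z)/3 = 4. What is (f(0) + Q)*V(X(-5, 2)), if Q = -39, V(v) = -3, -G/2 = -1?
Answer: 117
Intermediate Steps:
G = 2 (G = -2*(-1) = 2)
X(E, Z) = -12 (X(E, Z) = -3*4 = -12)
f(T) = 2*T*(2 + T) (f(T) = (T + 2)*(T + T) = (2 + T)*(2*T) = 2*T*(2 + T))
(f(0) + Q)*V(X(-5, 2)) = (2*0*(2 + 0) - 39)*(-3) = (2*0*2 - 39)*(-3) = (0 - 39)*(-3) = -39*(-3) = 117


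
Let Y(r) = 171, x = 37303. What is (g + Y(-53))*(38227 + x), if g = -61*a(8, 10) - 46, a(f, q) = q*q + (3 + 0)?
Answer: -465113740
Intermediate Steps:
a(f, q) = 3 + q² (a(f, q) = q² + 3 = 3 + q²)
g = -6329 (g = -61*(3 + 10²) - 46 = -61*(3 + 100) - 46 = -61*103 - 46 = -6283 - 46 = -6329)
(g + Y(-53))*(38227 + x) = (-6329 + 171)*(38227 + 37303) = -6158*75530 = -465113740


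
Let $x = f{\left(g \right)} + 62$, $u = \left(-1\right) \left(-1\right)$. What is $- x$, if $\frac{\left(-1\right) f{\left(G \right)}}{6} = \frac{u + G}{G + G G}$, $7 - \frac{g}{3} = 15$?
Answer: $- \frac{249}{4} \approx -62.25$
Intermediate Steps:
$g = -24$ ($g = 21 - 45 = -24$)
$u = 1$
$f{\left(G \right)} = - \frac{6 \left(1 + G\right)}{G + G^{2}}$ ($f{\left(G \right)} = - 6 \frac{1 + G}{G + G G} = - 6 \frac{1 + G}{G + G^{2}} = - \frac{6 \left(1 + G\right)}{G + G^{2}}$)
$x = \frac{249}{4}$ ($x = - \frac{6}{-24} + 62 = \left(-6\right) \left(- \frac{1}{24}\right) + 62 = \frac{1}{4} + 62 = \frac{249}{4} \approx 62.25$)
$- x = \left(-1\right) \frac{249}{4} = - \frac{249}{4}$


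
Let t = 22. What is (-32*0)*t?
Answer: 0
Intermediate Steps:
(-32*0)*t = -32*0*22 = 0*22 = 0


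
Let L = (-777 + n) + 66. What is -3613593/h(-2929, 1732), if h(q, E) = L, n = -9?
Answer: 1204531/240 ≈ 5018.9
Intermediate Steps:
L = -720 (L = (-777 - 9) + 66 = -786 + 66 = -720)
h(q, E) = -720
-3613593/h(-2929, 1732) = -3613593/(-720) = -3613593*(-1/720) = 1204531/240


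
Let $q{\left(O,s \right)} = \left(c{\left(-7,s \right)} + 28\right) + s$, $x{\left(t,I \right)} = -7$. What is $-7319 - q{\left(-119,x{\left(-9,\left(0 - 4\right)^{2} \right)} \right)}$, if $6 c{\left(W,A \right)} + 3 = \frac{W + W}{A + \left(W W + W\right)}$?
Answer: $- \frac{220183}{30} \approx -7339.4$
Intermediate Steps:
$c{\left(W,A \right)} = - \frac{1}{2} + \frac{W}{3 \left(A + W + W^{2}\right)}$ ($c{\left(W,A \right)} = - \frac{1}{2} + \frac{\left(W + W\right) \frac{1}{A + \left(W W + W\right)}}{6} = - \frac{1}{2} + \frac{2 W \frac{1}{A + \left(W^{2} + W\right)}}{6} = - \frac{1}{2} + \frac{2 W \frac{1}{A + \left(W + W^{2}\right)}}{6} = - \frac{1}{2} + \frac{2 W \frac{1}{A + W + W^{2}}}{6} = - \frac{1}{2} + \frac{W}{3 \left(A + W + W^{2}\right)}$)
$q{\left(O,s \right)} = 28 + s + \frac{- \frac{70}{3} - \frac{s}{2}}{42 + s}$ ($q{\left(O,s \right)} = \left(\frac{- \frac{s}{2} - \frac{\left(-7\right)^{2}}{2} - - \frac{7}{6}}{s - 7 + \left(-7\right)^{2}} + 28\right) + s = \left(\frac{- \frac{s}{2} - \frac{49}{2} + \frac{7}{6}}{s - 7 + 49} + 28\right) + s = \left(\frac{- \frac{s}{2} - \frac{49}{2} + \frac{7}{6}}{42 + s} + 28\right) + s = \left(\frac{- \frac{70}{3} - \frac{s}{2}}{42 + s} + 28\right) + s = \left(28 + \frac{- \frac{70}{3} - \frac{s}{2}}{42 + s}\right) + s = 28 + s + \frac{- \frac{70}{3} - \frac{s}{2}}{42 + s}$)
$-7319 - q{\left(-119,x{\left(-9,\left(0 - 4\right)^{2} \right)} \right)} = -7319 - \frac{6916 + 6 \left(-7\right)^{2} + 417 \left(-7\right)}{6 \left(42 - 7\right)} = -7319 - \frac{6916 + 6 \cdot 49 - 2919}{6 \cdot 35} = -7319 - \frac{1}{6} \cdot \frac{1}{35} \left(6916 + 294 - 2919\right) = -7319 - \frac{1}{6} \cdot \frac{1}{35} \cdot 4291 = -7319 - \frac{613}{30} = - \frac{220183}{30}$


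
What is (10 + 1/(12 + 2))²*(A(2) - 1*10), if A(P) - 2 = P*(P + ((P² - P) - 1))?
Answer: -19881/98 ≈ -202.87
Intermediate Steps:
A(P) = 2 + P*(-1 + P²) (A(P) = 2 + P*(P + ((P² - P) - 1)) = 2 + P*(P + (-1 + P² - P)) = 2 + P*(-1 + P²))
(10 + 1/(12 + 2))²*(A(2) - 1*10) = (10 + 1/(12 + 2))²*((2 + 2³ - 1*2) - 1*10) = (10 + 1/14)²*((2 + 8 - 2) - 10) = (10 + 1/14)²*(8 - 10) = (141/14)²*(-2) = (19881/196)*(-2) = -19881/98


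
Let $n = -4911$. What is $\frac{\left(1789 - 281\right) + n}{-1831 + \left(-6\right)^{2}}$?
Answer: $\frac{3403}{1795} \approx 1.8958$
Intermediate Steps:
$\frac{\left(1789 - 281\right) + n}{-1831 + \left(-6\right)^{2}} = \frac{\left(1789 - 281\right) - 4911}{-1831 + \left(-6\right)^{2}} = \frac{1508 - 4911}{-1831 + 36} = - \frac{3403}{-1795} = \left(-3403\right) \left(- \frac{1}{1795}\right) = \frac{3403}{1795}$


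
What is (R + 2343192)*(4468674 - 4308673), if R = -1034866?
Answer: 209333468326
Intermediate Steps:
(R + 2343192)*(4468674 - 4308673) = (-1034866 + 2343192)*(4468674 - 4308673) = 1308326*160001 = 209333468326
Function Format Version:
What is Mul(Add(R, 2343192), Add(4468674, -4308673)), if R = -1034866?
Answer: 209333468326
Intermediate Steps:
Mul(Add(R, 2343192), Add(4468674, -4308673)) = Mul(Add(-1034866, 2343192), Add(4468674, -4308673)) = Mul(1308326, 160001) = 209333468326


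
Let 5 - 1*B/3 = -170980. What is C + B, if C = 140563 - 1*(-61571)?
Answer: 715089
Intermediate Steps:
B = 512955 (B = 15 - 3*(-170980) = 15 + 512940 = 512955)
C = 202134 (C = 140563 + 61571 = 202134)
C + B = 202134 + 512955 = 715089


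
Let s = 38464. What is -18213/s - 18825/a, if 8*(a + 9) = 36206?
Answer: -3225393471/694929088 ≈ -4.6413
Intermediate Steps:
a = 18067/4 (a = -9 + (1/8)*36206 = -9 + 18103/4 = 18067/4 ≈ 4516.8)
-18213/s - 18825/a = -18213/38464 - 18825/18067/4 = -18213*1/38464 - 18825*4/18067 = -18213/38464 - 75300/18067 = -3225393471/694929088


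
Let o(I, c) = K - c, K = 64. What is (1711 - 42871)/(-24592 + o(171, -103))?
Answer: 8232/4885 ≈ 1.6852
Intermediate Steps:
o(I, c) = 64 - c
(1711 - 42871)/(-24592 + o(171, -103)) = (1711 - 42871)/(-24592 + (64 - 1*(-103))) = -41160/(-24592 + (64 + 103)) = -41160/(-24592 + 167) = -41160/(-24425) = -41160*(-1/24425) = 8232/4885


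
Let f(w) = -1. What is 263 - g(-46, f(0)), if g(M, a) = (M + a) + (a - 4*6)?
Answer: 335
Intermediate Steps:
g(M, a) = -24 + M + 2*a (g(M, a) = (M + a) + (a - 24) = (M + a) + (-24 + a) = -24 + M + 2*a)
263 - g(-46, f(0)) = 263 - (-24 - 46 + 2*(-1)) = 263 - (-24 - 46 - 2) = 263 - 1*(-72) = 263 + 72 = 335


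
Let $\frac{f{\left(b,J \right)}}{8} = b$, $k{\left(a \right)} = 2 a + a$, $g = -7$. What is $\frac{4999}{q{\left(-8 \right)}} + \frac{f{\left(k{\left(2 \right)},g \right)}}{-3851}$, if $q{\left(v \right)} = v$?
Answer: $- \frac{19251533}{30808} \approx -624.89$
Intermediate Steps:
$k{\left(a \right)} = 3 a$
$f{\left(b,J \right)} = 8 b$
$\frac{4999}{q{\left(-8 \right)}} + \frac{f{\left(k{\left(2 \right)},g \right)}}{-3851} = \frac{4999}{-8} + \frac{8 \cdot 3 \cdot 2}{-3851} = 4999 \left(- \frac{1}{8}\right) + 8 \cdot 6 \left(- \frac{1}{3851}\right) = - \frac{4999}{8} + 48 \left(- \frac{1}{3851}\right) = - \frac{4999}{8} - \frac{48}{3851} = - \frac{19251533}{30808}$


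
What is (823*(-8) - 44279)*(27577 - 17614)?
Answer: -506748069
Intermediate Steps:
(823*(-8) - 44279)*(27577 - 17614) = (-6584 - 44279)*9963 = -50863*9963 = -506748069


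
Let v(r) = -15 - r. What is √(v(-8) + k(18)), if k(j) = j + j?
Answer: √29 ≈ 5.3852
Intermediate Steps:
k(j) = 2*j
√(v(-8) + k(18)) = √((-15 - 1*(-8)) + 2*18) = √((-15 + 8) + 36) = √(-7 + 36) = √29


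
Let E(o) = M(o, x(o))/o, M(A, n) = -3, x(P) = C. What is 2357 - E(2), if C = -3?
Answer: 4717/2 ≈ 2358.5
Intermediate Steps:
x(P) = -3
E(o) = -3/o
2357 - E(2) = 2357 - (-3)/2 = 2357 - 1*(-3/2) = 2357 + 3/2 = 4717/2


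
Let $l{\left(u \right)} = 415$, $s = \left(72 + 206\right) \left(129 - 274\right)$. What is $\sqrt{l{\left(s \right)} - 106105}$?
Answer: $i \sqrt{105690} \approx 325.1 i$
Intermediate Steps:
$s = -40310$ ($s = 278 \left(-145\right) = -40310$)
$\sqrt{l{\left(s \right)} - 106105} = \sqrt{415 - 106105} = \sqrt{-105690} = i \sqrt{105690}$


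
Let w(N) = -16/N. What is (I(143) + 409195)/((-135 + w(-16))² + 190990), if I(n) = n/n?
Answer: 204598/104473 ≈ 1.9584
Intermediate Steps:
I(n) = 1
(I(143) + 409195)/((-135 + w(-16))² + 190990) = (1 + 409195)/((-135 - 16/(-16))² + 190990) = 409196/((-135 - 16*(-1/16))² + 190990) = 409196/((-135 + 1)² + 190990) = 409196/((-134)² + 190990) = 409196/(17956 + 190990) = 409196/208946 = 409196*(1/208946) = 204598/104473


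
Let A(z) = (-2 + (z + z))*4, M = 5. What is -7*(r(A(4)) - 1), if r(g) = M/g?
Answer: 133/24 ≈ 5.5417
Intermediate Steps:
A(z) = -8 + 8*z (A(z) = (-2 + 2*z)*4 = -8 + 8*z)
r(g) = 5/g
-7*(r(A(4)) - 1) = -7*(5/(-8 + 8*4) - 1) = -7*(5/(-8 + 32) - 1) = -7*(5/24 - 1) = -7*(-19/24) = 133/24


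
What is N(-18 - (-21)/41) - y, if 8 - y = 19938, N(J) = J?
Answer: 816413/41 ≈ 19913.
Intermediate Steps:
y = -19930 (y = 8 - 1*19938 = 8 - 19938 = -19930)
N(-18 - (-21)/41) - y = (-18 - (-21)/41) - 1*(-19930) = (-18 - (-21)/41) + 19930 = (-18 - 1*(-21/41)) + 19930 = (-18 + 21/41) + 19930 = -717/41 + 19930 = 816413/41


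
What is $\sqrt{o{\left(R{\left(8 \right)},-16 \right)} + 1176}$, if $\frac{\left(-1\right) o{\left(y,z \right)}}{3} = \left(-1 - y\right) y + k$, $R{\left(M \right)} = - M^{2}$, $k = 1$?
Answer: $\sqrt{13269} \approx 115.19$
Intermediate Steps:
$o{\left(y,z \right)} = -3 - 3 y \left(-1 - y\right)$ ($o{\left(y,z \right)} = - 3 \left(\left(-1 - y\right) y + 1\right) = - 3 \left(y \left(-1 - y\right) + 1\right) = - 3 \left(1 + y \left(-1 - y\right)\right) = -3 - 3 y \left(-1 - y\right)$)
$\sqrt{o{\left(R{\left(8 \right)},-16 \right)} + 1176} = \sqrt{\left(-3 + 3 \left(- 8^{2}\right) + 3 \left(- 8^{2}\right)^{2}\right) + 1176} = \sqrt{\left(-3 + 3 \left(\left(-1\right) 64\right) + 3 \left(\left(-1\right) 64\right)^{2}\right) + 1176} = \sqrt{\left(-3 + 3 \left(-64\right) + 3 \left(-64\right)^{2}\right) + 1176} = \sqrt{\left(-3 - 192 + 3 \cdot 4096\right) + 1176} = \sqrt{\left(-3 - 192 + 12288\right) + 1176} = \sqrt{12093 + 1176} = \sqrt{13269}$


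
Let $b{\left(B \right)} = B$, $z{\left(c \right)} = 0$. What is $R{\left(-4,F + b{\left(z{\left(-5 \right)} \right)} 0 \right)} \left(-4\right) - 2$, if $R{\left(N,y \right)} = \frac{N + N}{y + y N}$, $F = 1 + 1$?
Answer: $- \frac{22}{3} \approx -7.3333$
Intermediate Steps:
$F = 2$
$R{\left(N,y \right)} = \frac{2 N}{y + N y}$
$R{\left(-4,F + b{\left(z{\left(-5 \right)} \right)} 0 \right)} \left(-4\right) - 2 = 2 \left(-4\right) \frac{1}{2 + 0 \cdot 0} \frac{1}{1 - 4} \left(-4\right) - 2 = 2 \left(-4\right) \frac{1}{2 + 0} \frac{1}{-3} \left(-4\right) - 2 = 2 \left(-4\right) \frac{1}{2} \left(- \frac{1}{3}\right) \left(-4\right) - 2 = \frac{4}{3} \left(-4\right) - 2 = - \frac{16}{3} - 2 = - \frac{22}{3}$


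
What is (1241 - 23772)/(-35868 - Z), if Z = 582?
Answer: 22531/36450 ≈ 0.61813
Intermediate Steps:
(1241 - 23772)/(-35868 - Z) = (1241 - 23772)/(-35868 - 1*582) = -22531/(-35868 - 582) = -22531/(-36450) = -22531*(-1/36450) = 22531/36450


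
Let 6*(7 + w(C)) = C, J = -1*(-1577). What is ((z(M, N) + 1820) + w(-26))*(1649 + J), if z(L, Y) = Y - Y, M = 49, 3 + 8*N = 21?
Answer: 17504276/3 ≈ 5.8348e+6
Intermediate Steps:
N = 9/4 (N = -3/8 + (⅛)*21 = -3/8 + 21/8 = 9/4 ≈ 2.2500)
z(L, Y) = 0
J = 1577
w(C) = -7 + C/6
((z(M, N) + 1820) + w(-26))*(1649 + J) = ((0 + 1820) + (-7 + (⅙)*(-26)))*(1649 + 1577) = (1820 + (-7 - 13/3))*3226 = (1820 - 34/3)*3226 = (5426/3)*3226 = 17504276/3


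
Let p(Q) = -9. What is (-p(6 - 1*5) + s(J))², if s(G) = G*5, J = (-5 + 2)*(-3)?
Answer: 2916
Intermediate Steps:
J = 9 (J = -3*(-3) = 9)
s(G) = 5*G
(-p(6 - 1*5) + s(J))² = (-1*(-9) + 5*9)² = (9 + 45)² = 54² = 2916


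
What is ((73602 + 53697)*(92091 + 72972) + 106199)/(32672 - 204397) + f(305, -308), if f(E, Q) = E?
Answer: -20960084911/171725 ≈ -1.2206e+5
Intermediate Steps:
((73602 + 53697)*(92091 + 72972) + 106199)/(32672 - 204397) + f(305, -308) = ((73602 + 53697)*(92091 + 72972) + 106199)/(32672 - 204397) + 305 = (127299*165063 + 106199)/(-171725) + 305 = (21012354837 + 106199)*(-1/171725) + 305 = 21012461036*(-1/171725) + 305 = -21012461036/171725 + 305 = -20960084911/171725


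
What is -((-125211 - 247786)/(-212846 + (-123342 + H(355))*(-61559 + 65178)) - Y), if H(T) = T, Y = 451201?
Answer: 200921067838602/445302799 ≈ 4.5120e+5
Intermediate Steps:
-((-125211 - 247786)/(-212846 + (-123342 + H(355))*(-61559 + 65178)) - Y) = -((-125211 - 247786)/(-212846 + (-123342 + 355)*(-61559 + 65178)) - 1*451201) = -(-372997/(-212846 - 122987*3619) - 451201) = -(-372997/(-212846 - 445089953) - 451201) = -(-372997/(-445302799) - 451201) = -(-372997*(-1/445302799) - 451201) = -(372997/445302799 - 451201) = -1*(-200921067838602/445302799) = 200921067838602/445302799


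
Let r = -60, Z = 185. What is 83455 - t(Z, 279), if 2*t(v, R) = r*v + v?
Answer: 177825/2 ≈ 88913.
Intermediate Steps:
t(v, R) = -59*v/2 (t(v, R) = (-60*v + v)/2 = (-59*v)/2 = -59*v/2)
83455 - t(Z, 279) = 83455 - (-59)*185/2 = 83455 - 1*(-10915/2) = 83455 + 10915/2 = 177825/2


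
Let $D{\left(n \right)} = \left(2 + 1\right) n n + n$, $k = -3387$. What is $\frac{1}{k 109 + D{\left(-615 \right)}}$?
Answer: $\frac{1}{764877} \approx 1.3074 \cdot 10^{-6}$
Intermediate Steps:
$D{\left(n \right)} = n + 3 n^{2}$ ($D{\left(n \right)} = 3 n n + n = 3 n^{2} + n = n + 3 n^{2}$)
$\frac{1}{k 109 + D{\left(-615 \right)}} = \frac{1}{\left(-3387\right) 109 - 615 \left(1 + 3 \left(-615\right)\right)} = \frac{1}{-369183 - 615 \left(1 - 1845\right)} = \frac{1}{-369183 - -1134060} = \frac{1}{-369183 + 1134060} = \frac{1}{764877}$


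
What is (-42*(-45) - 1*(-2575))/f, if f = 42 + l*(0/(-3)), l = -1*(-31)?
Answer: 4465/42 ≈ 106.31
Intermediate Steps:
l = 31
f = 42 (f = 42 + 31*(0/(-3)) = 42 + 31*(0*(-⅓)) = 42 + 31*0 = 42 + 0 = 42)
(-42*(-45) - 1*(-2575))/f = (-42*(-45) - 1*(-2575))/42 = (1890 + 2575)*(1/42) = 4465*(1/42) = 4465/42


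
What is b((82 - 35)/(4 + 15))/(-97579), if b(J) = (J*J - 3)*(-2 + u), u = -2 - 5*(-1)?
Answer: -1126/35226019 ≈ -3.1965e-5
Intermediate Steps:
u = 3 (u = -2 + 5 = 3)
b(J) = -3 + J**2 (b(J) = (J*J - 3)*(-2 + 3) = (J**2 - 3)*1 = (-3 + J**2)*1 = -3 + J**2)
b((82 - 35)/(4 + 15))/(-97579) = (-3 + ((82 - 35)/(4 + 15))**2)/(-97579) = (-3 + (47/19)**2)*(-1/97579) = (-3 + 2209/361)*(-1/97579) = (1126/361)*(-1/97579) = -1126/35226019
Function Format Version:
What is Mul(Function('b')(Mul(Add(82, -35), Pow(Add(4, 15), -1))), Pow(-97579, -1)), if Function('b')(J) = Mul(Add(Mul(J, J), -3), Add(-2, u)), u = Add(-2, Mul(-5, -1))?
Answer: Rational(-1126, 35226019) ≈ -3.1965e-5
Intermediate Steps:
u = 3 (u = Add(-2, 5) = 3)
Function('b')(J) = Add(-3, Pow(J, 2)) (Function('b')(J) = Mul(Add(Mul(J, J), -3), Add(-2, 3)) = Mul(Add(Pow(J, 2), -3), 1) = Mul(Add(-3, Pow(J, 2)), 1) = Add(-3, Pow(J, 2)))
Mul(Function('b')(Mul(Add(82, -35), Pow(Add(4, 15), -1))), Pow(-97579, -1)) = Mul(Add(-3, Pow(Mul(Add(82, -35), Pow(Add(4, 15), -1)), 2)), Pow(-97579, -1)) = Mul(Add(-3, Pow(Mul(47, Pow(19, -1)), 2)), Rational(-1, 97579)) = Mul(Add(-3, Pow(Mul(47, Rational(1, 19)), 2)), Rational(-1, 97579)) = Mul(Add(-3, Pow(Rational(47, 19), 2)), Rational(-1, 97579)) = Mul(Add(-3, Rational(2209, 361)), Rational(-1, 97579)) = Mul(Rational(1126, 361), Rational(-1, 97579)) = Rational(-1126, 35226019)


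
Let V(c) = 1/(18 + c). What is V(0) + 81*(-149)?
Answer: -217241/18 ≈ -12069.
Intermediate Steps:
V(0) + 81*(-149) = 1/(18 + 0) + 81*(-149) = 1/18 - 12069 = -217241/18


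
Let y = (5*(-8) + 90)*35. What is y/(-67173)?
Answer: -1750/67173 ≈ -0.026052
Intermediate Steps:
y = 1750 (y = (-40 + 90)*35 = 50*35 = 1750)
y/(-67173) = 1750/(-67173) = 1750*(-1/67173) = -1750/67173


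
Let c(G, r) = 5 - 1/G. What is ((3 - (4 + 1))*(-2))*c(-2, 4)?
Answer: 22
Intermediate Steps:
((3 - (4 + 1))*(-2))*c(-2, 4) = ((3 - (4 + 1))*(-2))*(5 - 1/(-2)) = ((3 - 1*5)*(-2))*(5 - 1*(-1/2)) = ((3 - 5)*(-2))*(5 + 1/2) = -2*(-2)*(11/2) = 4*(11/2) = 22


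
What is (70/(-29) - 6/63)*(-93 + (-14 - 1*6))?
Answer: 172664/609 ≈ 283.52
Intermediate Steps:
(70/(-29) - 6/63)*(-93 + (-14 - 1*6)) = (70*(-1/29) - 6*1/63)*(-93 + (-14 - 6)) = (-70/29 - 2/21)*(-93 - 20) = -1528/609*(-113) = 172664/609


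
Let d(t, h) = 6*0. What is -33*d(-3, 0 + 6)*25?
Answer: 0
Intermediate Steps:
d(t, h) = 0
-33*d(-3, 0 + 6)*25 = -33*0*25 = 0*25 = 0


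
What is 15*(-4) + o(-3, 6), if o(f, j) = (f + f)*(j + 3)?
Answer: -114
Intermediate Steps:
o(f, j) = 2*f*(3 + j) (o(f, j) = (2*f)*(3 + j) = 2*f*(3 + j))
15*(-4) + o(-3, 6) = 15*(-4) + 2*(-3)*(3 + 6) = -60 + 2*(-3)*9 = -60 - 54 = -114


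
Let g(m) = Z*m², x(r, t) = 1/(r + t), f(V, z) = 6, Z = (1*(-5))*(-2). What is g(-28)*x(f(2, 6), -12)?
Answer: -3920/3 ≈ -1306.7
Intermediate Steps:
Z = 10 (Z = -5*(-2) = 10)
g(m) = 10*m²
g(-28)*x(f(2, 6), -12) = (10*(-28)²)/(6 - 12) = (10*784)/(-6) = 7840*(-⅙) = -3920/3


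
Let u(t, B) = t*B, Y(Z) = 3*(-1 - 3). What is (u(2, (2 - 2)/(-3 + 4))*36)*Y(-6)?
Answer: 0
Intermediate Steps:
Y(Z) = -12 (Y(Z) = 3*(-4) = -12)
u(t, B) = B*t
(u(2, (2 - 2)/(-3 + 4))*36)*Y(-6) = ((((2 - 2)/(-3 + 4))*2)*36)*(-12) = (((0/1)*2)*36)*(-12) = (((0*1)*2)*36)*(-12) = ((0*2)*36)*(-12) = (0*36)*(-12) = 0*(-12) = 0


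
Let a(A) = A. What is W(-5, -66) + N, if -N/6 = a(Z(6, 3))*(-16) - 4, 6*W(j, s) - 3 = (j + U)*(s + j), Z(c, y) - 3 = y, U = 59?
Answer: -77/2 ≈ -38.500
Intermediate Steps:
Z(c, y) = 3 + y
W(j, s) = 1/2 + (59 + j)*(j + s)/6 (W(j, s) = 1/2 + ((j + 59)*(s + j))/6 = 1/2 + ((59 + j)*(j + s))/6 = 1/2 + (59 + j)*(j + s)/6)
N = 600 (N = -6*((3 + 3)*(-16) - 4) = -6*(6*(-16) - 4) = -6*(-96 - 4) = -6*(-100) = 600)
W(-5, -66) + N = (1/2 + (1/6)*(-5)**2 + (59/6)*(-5) + (59/6)*(-66) + (1/6)*(-5)*(-66)) + 600 = (1/2 + (1/6)*25 - 295/6 - 649 + 55) + 600 = (1/2 + 25/6 - 295/6 - 649 + 55) + 600 = -1277/2 + 600 = -77/2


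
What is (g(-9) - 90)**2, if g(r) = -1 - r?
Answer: 6724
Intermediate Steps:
(g(-9) - 90)**2 = ((-1 - 1*(-9)) - 90)**2 = ((-1 + 9) - 90)**2 = (8 - 90)**2 = (-82)**2 = 6724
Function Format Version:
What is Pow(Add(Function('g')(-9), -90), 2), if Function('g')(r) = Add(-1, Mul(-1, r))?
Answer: 6724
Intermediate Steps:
Pow(Add(Function('g')(-9), -90), 2) = Pow(Add(Add(-1, Mul(-1, -9)), -90), 2) = Pow(Add(Add(-1, 9), -90), 2) = Pow(Add(8, -90), 2) = Pow(-82, 2) = 6724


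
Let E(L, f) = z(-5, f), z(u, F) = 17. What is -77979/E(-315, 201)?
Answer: -4587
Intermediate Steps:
E(L, f) = 17
-77979/E(-315, 201) = -77979/17 = -77979*1/17 = -4587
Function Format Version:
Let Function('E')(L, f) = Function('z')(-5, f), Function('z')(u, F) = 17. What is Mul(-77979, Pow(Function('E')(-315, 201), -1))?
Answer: -4587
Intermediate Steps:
Function('E')(L, f) = 17
Mul(-77979, Pow(Function('E')(-315, 201), -1)) = Mul(-77979, Pow(17, -1)) = Mul(-77979, Rational(1, 17)) = -4587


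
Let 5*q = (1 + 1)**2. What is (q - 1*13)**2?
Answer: 3721/25 ≈ 148.84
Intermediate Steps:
q = 4/5 (q = (1 + 1)**2/5 = (1/5)*2**2 = (1/5)*4 = 4/5 ≈ 0.80000)
(q - 1*13)**2 = (4/5 - 1*13)**2 = (4/5 - 13)**2 = (-61/5)**2 = 3721/25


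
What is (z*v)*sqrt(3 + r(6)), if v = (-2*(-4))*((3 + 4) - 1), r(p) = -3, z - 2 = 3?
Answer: 0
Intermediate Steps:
z = 5 (z = 2 + 3 = 5)
v = 48 (v = 8*(7 - 1) = 8*6 = 48)
(z*v)*sqrt(3 + r(6)) = (5*48)*sqrt(3 - 3) = 240*sqrt(0) = 240*0 = 0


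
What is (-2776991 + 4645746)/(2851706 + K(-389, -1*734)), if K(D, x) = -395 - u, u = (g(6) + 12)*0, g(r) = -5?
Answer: 1868755/2851311 ≈ 0.65540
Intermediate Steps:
u = 0 (u = (-5 + 12)*0 = 7*0 = 0)
K(D, x) = -395 (K(D, x) = -395 - 1*0 = -395 + 0 = -395)
(-2776991 + 4645746)/(2851706 + K(-389, -1*734)) = (-2776991 + 4645746)/(2851706 - 395) = 1868755/2851311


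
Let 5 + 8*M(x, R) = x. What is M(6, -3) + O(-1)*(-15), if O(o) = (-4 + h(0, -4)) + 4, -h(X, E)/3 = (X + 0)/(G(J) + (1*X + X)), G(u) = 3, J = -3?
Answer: ⅛ ≈ 0.12500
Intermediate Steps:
M(x, R) = -5/8 + x/8
h(X, E) = -3*X/(3 + 2*X) (h(X, E) = -3*(X + 0)/(3 + (1*X + X)) = -3*X/(3 + (X + X)) = -3*X/(3 + 2*X))
O(o) = 0 (O(o) = (-4 - 3*0/(3 + 2*0)) + 4 = (-4 - 3*0/(3 + 0)) + 4 = (-4 - 3*0/3) + 4 = (-4 - 3*0*⅓) + 4 = (-4 + 0) + 4 = -4 + 4 = 0)
M(6, -3) + O(-1)*(-15) = (-5/8 + (⅛)*6) + 0*(-15) = (-5/8 + ¾) + 0 = ⅛ + 0 = ⅛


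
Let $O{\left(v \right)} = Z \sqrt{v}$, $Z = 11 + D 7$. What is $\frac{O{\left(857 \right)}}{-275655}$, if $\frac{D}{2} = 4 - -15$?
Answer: $- \frac{277 \sqrt{857}}{275655} \approx -0.029417$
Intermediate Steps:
$D = 38$ ($D = 2 \left(4 - -15\right) = 2 \left(4 + 15\right) = 2 \cdot 19 = 38$)
$Z = 277$ ($Z = 11 + 38 \cdot 7 = 11 + 266 = 277$)
$O{\left(v \right)} = 277 \sqrt{v}$
$\frac{O{\left(857 \right)}}{-275655} = \frac{277 \sqrt{857}}{-275655} = 277 \sqrt{857} \left(- \frac{1}{275655}\right) = - \frac{277 \sqrt{857}}{275655}$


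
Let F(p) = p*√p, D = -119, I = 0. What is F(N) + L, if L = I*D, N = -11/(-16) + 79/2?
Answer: 643*√643/64 ≈ 254.76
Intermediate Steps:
N = 643/16 (N = -11*(-1/16) + 79*(½) = 11/16 + 79/2 = 643/16 ≈ 40.188)
F(p) = p^(3/2)
L = 0 (L = 0*(-119) = 0)
F(N) + L = (643/16)^(3/2) + 0 = 643*√643/64 + 0 = 643*√643/64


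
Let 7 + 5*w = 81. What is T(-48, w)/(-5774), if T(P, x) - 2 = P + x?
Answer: 78/14435 ≈ 0.0054035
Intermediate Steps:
w = 74/5 (w = -7/5 + (1/5)*81 = -7/5 + 81/5 = 74/5 ≈ 14.800)
T(P, x) = 2 + P + x (T(P, x) = 2 + (P + x) = 2 + P + x)
T(-48, w)/(-5774) = (2 - 48 + 74/5)/(-5774) = -156/5*(-1/5774) = 78/14435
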